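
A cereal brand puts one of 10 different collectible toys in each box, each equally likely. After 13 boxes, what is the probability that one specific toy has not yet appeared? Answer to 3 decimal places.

Each box misses the fixed toy with probability (10-1)/10 = 9/10, independently.
P(still missing after 13) = (9/10)^13 = 0.2542.

0.254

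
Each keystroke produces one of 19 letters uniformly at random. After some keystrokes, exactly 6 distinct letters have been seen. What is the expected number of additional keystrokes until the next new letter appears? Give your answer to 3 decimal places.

1.462

The number of keystrokes until the next new letter is geometric with success probability 13/19, so its mean is 19/13.
E = 19/13 = 1.4615.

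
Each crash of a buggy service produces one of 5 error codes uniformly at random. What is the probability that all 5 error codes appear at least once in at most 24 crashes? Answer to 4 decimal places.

Let A_i be the event that error code i is missing after 24 crashes. By inclusion–exclusion on the A_i,
P(all seen) = Σ_{j=0}^{5} (-1)^j C(5,j)((5-j)/5)^24
= 1.00000 - 0.02361 + 0.00005 - 0.00000 + 0.00000 - 0.00000
= 0.97644.

0.9764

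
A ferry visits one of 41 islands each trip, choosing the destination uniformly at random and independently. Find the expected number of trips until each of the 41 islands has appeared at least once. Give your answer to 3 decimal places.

The wait to go from k to k+1 distinct islands is geometric with mean 41/(41-k).
E[T] = 41/41 + 41/40 + 41/39 + ... + 41/2 + 41/1 = 41·H_{41}.
H_{41} = 4.3029, so E[T] = 176.4203.

176.420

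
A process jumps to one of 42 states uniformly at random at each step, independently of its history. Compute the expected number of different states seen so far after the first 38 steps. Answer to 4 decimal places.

For each state, P(seen in 38 steps) = 1 - (41/42)^38 = 0.59977.
By linearity of expectation, E[distinct seen] = 42·(1 - (41/42)^38) = 25.19019.

25.1902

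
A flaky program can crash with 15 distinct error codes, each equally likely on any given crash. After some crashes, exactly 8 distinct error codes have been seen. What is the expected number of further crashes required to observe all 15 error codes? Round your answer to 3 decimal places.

The wait to go from k to k+1 distinct error codes is geometric with mean 15/(15-k).
Sum over k = 8,...,14: E = 15/7 + 15/6 + 15/5 + ... + 15/2 + 15/1 = 38.8929.

38.893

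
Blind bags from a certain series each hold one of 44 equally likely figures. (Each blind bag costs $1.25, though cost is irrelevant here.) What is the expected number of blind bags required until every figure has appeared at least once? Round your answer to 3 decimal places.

Split into phases: going from k distinct to k+1 distinct takes on average 44/(44-k) blind bags.
E[T] = 44/44 + 44/43 + 44/42 + ... + 44/2 + 44/1 = 44·H_{44}.
H_{44} = 4.3727, so E[T] = 192.3999.

192.400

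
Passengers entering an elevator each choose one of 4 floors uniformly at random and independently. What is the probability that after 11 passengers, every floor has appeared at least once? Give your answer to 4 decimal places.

By inclusion–exclusion over which floors are missing,
P(all seen) = Σ_{j=0}^{4} (-1)^j C(4,j)((4-j)/4)^11
= 1.00000 - 0.16894 + 0.00293 - 0.00000 + 0.00000
= 0.83399.

0.8340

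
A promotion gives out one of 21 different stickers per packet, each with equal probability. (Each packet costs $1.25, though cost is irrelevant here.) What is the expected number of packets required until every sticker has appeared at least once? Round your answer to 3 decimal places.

After k distinct stickers have appeared, the next packet gives a new one with probability (21-k)/21, so the expected wait for the (k+1)-th is 21/(21-k).
E[T] = 21/21 + 21/20 + 21/19 + ... + 21/2 + 21/1 = 21·H_{21}.
H_{21} = 3.6454, so E[T] = 76.5525.

76.553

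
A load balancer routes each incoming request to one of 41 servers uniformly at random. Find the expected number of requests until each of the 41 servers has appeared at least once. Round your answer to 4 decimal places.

176.4203

After k distinct servers have appeared, the next request gives a new one with probability (41-k)/41, so the expected wait for the (k+1)-th is 41/(41-k).
E[T] = 41/41 + 41/40 + 41/39 + ... + 41/2 + 41/1 = 41·H_{41}.
H_{41} = 4.30293, so E[T] = 176.42026.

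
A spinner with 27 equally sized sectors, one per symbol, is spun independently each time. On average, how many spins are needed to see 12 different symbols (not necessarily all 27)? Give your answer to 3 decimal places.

With k distinct symbols already seen, the next new one arrives after an expected 27/(27-k) spins.
Sum over k = 0,...,11: E = 27/27 + 27/26 + 27/25 + ... + 27/17 + 27/16 = 15.4771.

15.477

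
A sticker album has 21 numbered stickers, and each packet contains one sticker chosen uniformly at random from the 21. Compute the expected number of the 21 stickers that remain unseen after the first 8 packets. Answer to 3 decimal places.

14.214

For each sticker, P(unseen after 8) = (20/21)^8 = 0.6768.
By linearity of expectation, E[unseen] = 21·(20/21)^8 = 14.2136.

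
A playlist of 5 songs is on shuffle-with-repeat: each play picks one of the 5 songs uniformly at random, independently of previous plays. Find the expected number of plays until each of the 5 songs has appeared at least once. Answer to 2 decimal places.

The wait to go from k to k+1 distinct songs is geometric with mean 5/(5-k).
E[T] = 5/5 + 5/4 + 5/3 + 5/2 + 5/1 = 5·H_{5}.
H_{5} = 2.283, so E[T] = 11.417.

11.42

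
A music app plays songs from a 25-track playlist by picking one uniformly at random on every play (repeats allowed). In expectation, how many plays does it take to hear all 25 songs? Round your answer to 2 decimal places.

Split into phases: going from k distinct to k+1 distinct takes on average 25/(25-k) plays.
E[T] = 25/25 + 25/24 + 25/23 + ... + 25/2 + 25/1 = 25·H_{25}.
H_{25} = 3.816, so E[T] = 95.399.

95.40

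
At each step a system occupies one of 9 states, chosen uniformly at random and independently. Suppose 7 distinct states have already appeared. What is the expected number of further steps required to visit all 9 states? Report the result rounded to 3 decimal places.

13.500

From k distinct to k+1 distinct takes on average 9/(9-k) steps.
Sum over k = 7,...,8: E = 9/2 + 9/1 = 13.5000.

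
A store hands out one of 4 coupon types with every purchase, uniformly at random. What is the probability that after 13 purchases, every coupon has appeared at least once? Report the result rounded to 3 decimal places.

By inclusion–exclusion over which coupons are missing,
P(all seen) = Σ_{j=0}^{4} (-1)^j C(4,j)((4-j)/4)^13
= 1.0000 - 0.0950 + 0.0007 - 0.0000 + 0.0000
= 0.9057.

0.906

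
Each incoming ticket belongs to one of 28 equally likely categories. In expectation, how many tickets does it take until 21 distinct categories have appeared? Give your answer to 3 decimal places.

Going from k to k+1 distinct takes a geometric number of tickets with mean 28/(28-k).
Sum over k = 0,...,20: E = 28/28 + 28/27 + 28/26 + ... + 28/9 + 28/8 = 37.3608.

37.361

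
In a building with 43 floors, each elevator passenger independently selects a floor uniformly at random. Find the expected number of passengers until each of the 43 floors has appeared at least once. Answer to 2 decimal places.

Split into phases: going from k distinct to k+1 distinct takes on average 43/(43-k) passengers.
E[T] = 43/43 + 43/42 + 43/41 + ... + 43/2 + 43/1 = 43·H_{43}.
H_{43} = 4.350, so E[T] = 187.050.

187.05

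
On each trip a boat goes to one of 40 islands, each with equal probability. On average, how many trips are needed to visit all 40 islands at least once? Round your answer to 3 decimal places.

The wait to go from k to k+1 distinct islands is geometric with mean 40/(40-k).
E[T] = 40/40 + 40/39 + 40/38 + ... + 40/2 + 40/1 = 40·H_{40}.
H_{40} = 4.2785, so E[T] = 171.1417.

171.142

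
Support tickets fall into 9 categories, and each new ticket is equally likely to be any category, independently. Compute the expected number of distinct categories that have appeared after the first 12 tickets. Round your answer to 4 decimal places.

For each category, P(seen in 12 tickets) = 1 - (8/9)^12 = 0.75668.
By linearity of expectation, E[distinct seen] = 9·(1 - (8/9)^12) = 6.81016.

6.8102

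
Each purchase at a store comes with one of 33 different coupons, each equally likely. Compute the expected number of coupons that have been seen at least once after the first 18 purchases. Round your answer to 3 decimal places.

For each coupon, P(seen in 18 purchases) = 1 - (32/33)^18 = 0.4253.
By linearity of expectation, E[distinct seen] = 33·(1 - (32/33)^18) = 14.0346.

14.035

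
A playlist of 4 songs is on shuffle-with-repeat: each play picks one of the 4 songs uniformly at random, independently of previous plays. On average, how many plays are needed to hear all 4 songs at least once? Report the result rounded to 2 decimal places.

After k distinct songs have appeared, the next play gives a new one with probability (4-k)/4, so the expected wait for the (k+1)-th is 4/(4-k).
E[T] = 4/4 + 4/3 + 4/2 + 4/1 = 4·H_{4}.
H_{4} = 2.083, so E[T] = 8.333.

8.33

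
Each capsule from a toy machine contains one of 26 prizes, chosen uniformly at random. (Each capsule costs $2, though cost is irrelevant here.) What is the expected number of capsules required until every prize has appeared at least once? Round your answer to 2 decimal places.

Split into phases: going from k distinct to k+1 distinct takes on average 26/(26-k) capsules.
E[T] = 26/26 + 26/25 + 26/24 + ... + 26/2 + 26/1 = 26·H_{26}.
H_{26} = 3.854, so E[T] = 100.215.

100.21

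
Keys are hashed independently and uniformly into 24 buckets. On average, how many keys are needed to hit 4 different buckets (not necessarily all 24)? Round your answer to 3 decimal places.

4.277

Going from k to k+1 distinct takes a geometric number of keys with mean 24/(24-k).
Sum over k = 0,...,3: E = 24/24 + 24/23 + 24/22 + 24/21 = 4.2772.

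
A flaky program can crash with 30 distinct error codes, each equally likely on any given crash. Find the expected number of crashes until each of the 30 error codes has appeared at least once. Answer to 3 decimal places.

After k distinct error codes have appeared, the next crash gives a new one with probability (30-k)/30, so the expected wait for the (k+1)-th is 30/(30-k).
E[T] = 30/30 + 30/29 + 30/28 + ... + 30/2 + 30/1 = 30·H_{30}.
H_{30} = 3.9950, so E[T] = 119.8496.

119.850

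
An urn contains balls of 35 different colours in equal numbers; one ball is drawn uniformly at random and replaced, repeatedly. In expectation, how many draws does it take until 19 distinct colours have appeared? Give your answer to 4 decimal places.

Going from k to k+1 distinct takes a geometric number of draws with mean 35/(35-k).
Sum over k = 0,...,18: E = 35/35 + 35/34 + 35/33 + ... + 35/18 + 35/17 = 26.81183.

26.8118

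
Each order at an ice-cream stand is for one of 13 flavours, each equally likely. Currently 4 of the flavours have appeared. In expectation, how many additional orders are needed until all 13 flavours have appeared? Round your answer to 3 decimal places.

From k distinct to k+1 distinct takes on average 13/(13-k) orders.
Sum over k = 4,...,12: E = 13/9 + 13/8 + 13/7 + ... + 13/2 + 13/1 = 36.7766.

36.777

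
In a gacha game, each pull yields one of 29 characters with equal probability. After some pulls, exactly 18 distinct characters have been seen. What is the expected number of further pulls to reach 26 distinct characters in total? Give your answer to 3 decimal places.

From k distinct to k+1 distinct takes on average 29/(29-k) pulls.
Sum over k = 18,...,25: E = 29/11 + 29/10 + 29/9 + ... + 29/5 + 29/4 = 34.4098.

34.410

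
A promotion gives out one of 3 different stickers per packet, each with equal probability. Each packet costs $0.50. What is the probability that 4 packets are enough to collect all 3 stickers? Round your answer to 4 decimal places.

By inclusion–exclusion over which stickers are missing,
P(all seen) = Σ_{j=0}^{3} (-1)^j C(3,j)((3-j)/3)^4
= 1.00000 - 0.59259 + 0.03704 - 0.00000
= 0.44444.

0.4444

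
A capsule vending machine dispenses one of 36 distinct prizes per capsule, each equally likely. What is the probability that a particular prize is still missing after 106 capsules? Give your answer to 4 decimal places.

0.0505

On each capsule the fixed prize fails to appear with probability 35/36.
P(still missing after 106) = (35/36)^106 = 0.05048.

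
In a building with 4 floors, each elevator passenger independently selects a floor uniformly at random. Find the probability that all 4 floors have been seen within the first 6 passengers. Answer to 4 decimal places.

0.3809

By inclusion–exclusion over which floors are missing,
P(all seen) = Σ_{j=0}^{4} (-1)^j C(4,j)((4-j)/4)^6
= 1.00000 - 0.71191 + 0.09375 - 0.00098 + 0.00000
= 0.38086.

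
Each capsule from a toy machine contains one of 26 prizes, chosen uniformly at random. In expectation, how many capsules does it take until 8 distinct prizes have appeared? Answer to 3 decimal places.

With k distinct prizes already seen, the next new one arrives after an expected 26/(26-k) capsules.
Sum over k = 0,...,7: E = 26/26 + 26/25 + 26/24 + ... + 26/20 + 26/19 = 9.3421.

9.342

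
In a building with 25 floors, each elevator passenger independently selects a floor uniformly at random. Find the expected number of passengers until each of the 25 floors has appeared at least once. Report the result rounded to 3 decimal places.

95.399

After k distinct floors have appeared, the next passenger gives a new one with probability (25-k)/25, so the expected wait for the (k+1)-th is 25/(25-k).
E[T] = 25/25 + 25/24 + 25/23 + ... + 25/2 + 25/1 = 25·H_{25}.
H_{25} = 3.8160, so E[T] = 95.3990.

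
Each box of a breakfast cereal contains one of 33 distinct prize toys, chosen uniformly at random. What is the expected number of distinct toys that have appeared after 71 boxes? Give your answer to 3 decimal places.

29.287

For each toy, P(seen in 71 boxes) = 1 - (32/33)^71 = 0.8875.
By linearity of expectation, E[distinct seen] = 33·(1 - (32/33)^71) = 29.2874.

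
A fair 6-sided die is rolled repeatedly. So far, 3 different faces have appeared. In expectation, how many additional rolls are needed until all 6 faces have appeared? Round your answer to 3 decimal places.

11.000

With k distinct faces already seen, the next new one takes an expected 6/(6-k) rolls.
Sum over k = 3,...,5: E = 6/3 + 6/2 + 6/1 = 11.0000.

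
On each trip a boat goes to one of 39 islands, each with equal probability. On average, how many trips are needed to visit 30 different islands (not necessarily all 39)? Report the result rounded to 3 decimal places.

Going from k to k+1 distinct takes a geometric number of trips with mean 39/(39-k).
Sum over k = 0,...,29: E = 39/39 + 39/38 + 39/37 + ... + 39/11 + 39/10 = 55.5584.

55.558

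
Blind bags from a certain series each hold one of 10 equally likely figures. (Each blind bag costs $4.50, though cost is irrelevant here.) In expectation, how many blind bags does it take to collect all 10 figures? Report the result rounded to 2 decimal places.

The wait to go from k to k+1 distinct figures is geometric with mean 10/(10-k).
E[T] = 10/10 + 10/9 + 10/8 + ... + 10/2 + 10/1 = 10·H_{10}.
H_{10} = 2.929, so E[T] = 29.290.

29.29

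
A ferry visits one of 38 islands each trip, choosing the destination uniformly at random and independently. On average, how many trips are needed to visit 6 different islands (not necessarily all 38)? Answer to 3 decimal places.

Going from k to k+1 distinct takes a geometric number of trips with mean 38/(38-k).
Sum over k = 0,...,5: E = 38/38 + 38/37 + 38/36 + 38/35 + 38/34 + 38/33 = 6.4375.

6.437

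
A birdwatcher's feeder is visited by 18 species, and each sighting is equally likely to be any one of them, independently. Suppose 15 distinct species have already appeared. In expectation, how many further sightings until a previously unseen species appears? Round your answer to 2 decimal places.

The number of sightings until the next new species is geometric with success probability 3/18, so its mean is 18/3.
E = 18/3 = 6.000.

6.00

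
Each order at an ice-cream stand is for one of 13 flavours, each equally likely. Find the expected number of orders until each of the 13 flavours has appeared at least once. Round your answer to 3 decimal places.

After k distinct flavours have appeared, the next order gives a new one with probability (13-k)/13, so the expected wait for the (k+1)-th is 13/(13-k).
E[T] = 13/13 + 13/12 + 13/11 + ... + 13/2 + 13/1 = 13·H_{13}.
H_{13} = 3.1801, so E[T] = 41.3417.

41.342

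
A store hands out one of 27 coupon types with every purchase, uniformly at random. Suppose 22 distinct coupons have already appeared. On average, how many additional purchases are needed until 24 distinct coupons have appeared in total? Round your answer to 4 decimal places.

12.1500

The wait to go from k to k+1 distinct coupons is geometric with mean 27/(27-k).
Sum over k = 22,...,23: E = 27/5 + 27/4 = 12.15000.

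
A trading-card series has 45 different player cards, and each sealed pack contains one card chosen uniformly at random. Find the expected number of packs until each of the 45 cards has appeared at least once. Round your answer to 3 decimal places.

197.773

After k distinct cards have appeared, the next pack gives a new one with probability (45-k)/45, so the expected wait for the (k+1)-th is 45/(45-k).
E[T] = 45/45 + 45/44 + 45/43 + ... + 45/2 + 45/1 = 45·H_{45}.
H_{45} = 4.3949, so E[T] = 197.7727.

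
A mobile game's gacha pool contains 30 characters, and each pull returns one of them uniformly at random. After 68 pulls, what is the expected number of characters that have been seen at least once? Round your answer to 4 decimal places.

27.0082

For each character, P(seen in 68 pulls) = 1 - (29/30)^68 = 0.90027.
By linearity of expectation, E[distinct seen] = 30·(1 - (29/30)^68) = 27.00815.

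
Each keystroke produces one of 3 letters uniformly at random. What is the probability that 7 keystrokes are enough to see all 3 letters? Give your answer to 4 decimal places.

0.8258

Let A_i be the event that letter i is missing after 7 keystrokes. By inclusion–exclusion on the A_i,
P(all seen) = Σ_{j=0}^{3} (-1)^j C(3,j)((3-j)/3)^7
= 1.00000 - 0.17558 + 0.00137 - 0.00000
= 0.82579.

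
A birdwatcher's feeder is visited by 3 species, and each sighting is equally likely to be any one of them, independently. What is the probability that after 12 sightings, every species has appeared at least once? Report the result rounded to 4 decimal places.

0.9769

By inclusion–exclusion over which species are missing,
P(all seen) = Σ_{j=0}^{3} (-1)^j C(3,j)((3-j)/3)^12
= 1.00000 - 0.02312 + 0.00001 - 0.00000
= 0.97688.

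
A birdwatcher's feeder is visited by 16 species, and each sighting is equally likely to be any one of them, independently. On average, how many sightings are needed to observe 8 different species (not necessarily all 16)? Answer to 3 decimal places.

10.606

Going from k to k+1 distinct takes a geometric number of sightings with mean 16/(16-k).
Sum over k = 0,...,7: E = 16/16 + 16/15 + 16/14 + ... + 16/10 + 16/9 = 10.6059.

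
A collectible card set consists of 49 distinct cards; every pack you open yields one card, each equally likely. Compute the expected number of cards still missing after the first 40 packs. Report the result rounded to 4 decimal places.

For each card, P(unseen after 40) = (48/49)^40 = 0.43834.
By linearity of expectation, E[unseen] = 49·(48/49)^40 = 21.47842.

21.4784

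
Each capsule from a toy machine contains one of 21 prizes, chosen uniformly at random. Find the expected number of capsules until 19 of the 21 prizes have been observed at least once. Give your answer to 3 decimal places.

With k distinct prizes already seen, the next new one arrives after an expected 21/(21-k) capsules.
Sum over k = 0,...,18: E = 21/21 + 21/20 + 21/19 + ... + 21/4 + 21/3 = 45.0525.

45.053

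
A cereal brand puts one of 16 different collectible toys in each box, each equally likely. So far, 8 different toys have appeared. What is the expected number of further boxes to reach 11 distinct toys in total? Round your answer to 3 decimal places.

With k distinct toys already seen, the next new one takes an expected 16/(16-k) boxes.
Sum over k = 8,...,10: E = 16/8 + 16/7 + 16/6 = 6.9524.

6.952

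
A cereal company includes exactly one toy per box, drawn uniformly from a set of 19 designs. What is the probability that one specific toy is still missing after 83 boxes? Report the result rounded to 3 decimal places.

0.011

Each box misses the fixed toy with probability (19-1)/19 = 18/19, independently.
P(still missing after 83) = (18/19)^83 = 0.0112.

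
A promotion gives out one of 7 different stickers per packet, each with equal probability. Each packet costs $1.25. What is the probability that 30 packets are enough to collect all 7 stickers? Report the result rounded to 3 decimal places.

0.932

By inclusion–exclusion over which stickers are missing,
P(all seen) = Σ_{j=0}^{7} (-1)^j C(7,j)((7-j)/7)^30
= 1.0000 - 0.0687 + 0.0009 - 0.0000 + 0.0000 - 0.0000 + 0.0000 - 0.0000
= 0.9322.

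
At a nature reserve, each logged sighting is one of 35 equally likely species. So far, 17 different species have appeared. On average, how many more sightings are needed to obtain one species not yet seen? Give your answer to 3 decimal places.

1.944

Each sighting yields a new species with probability (35-17)/35 = 18/35, so the wait is geometric with mean 35/18.
E = 35/18 = 1.9444.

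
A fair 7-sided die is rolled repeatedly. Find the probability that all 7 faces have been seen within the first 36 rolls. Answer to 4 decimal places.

By inclusion–exclusion over which faces are missing,
P(all seen) = Σ_{j=0}^{7} (-1)^j C(7,j)((7-j)/7)^36
= 1.00000 - 0.02723 + 0.00012 - 0.00000 + 0.00000 - 0.00000 + 0.00000 - 0.00000
= 0.97289.

0.9729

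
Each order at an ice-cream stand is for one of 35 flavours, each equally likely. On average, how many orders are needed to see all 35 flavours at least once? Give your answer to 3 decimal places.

The wait to go from k to k+1 distinct flavours is geometric with mean 35/(35-k).
E[T] = 35/35 + 35/34 + 35/33 + ... + 35/2 + 35/1 = 35·H_{35}.
H_{35} = 4.1468, so E[T] = 145.1373.

145.137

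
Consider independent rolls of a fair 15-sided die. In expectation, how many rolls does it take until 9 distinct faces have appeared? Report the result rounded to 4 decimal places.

Going from k to k+1 distinct takes a geometric number of rolls with mean 15/(15-k).
Sum over k = 0,...,8: E = 15/15 + 15/14 + 15/13 + ... + 15/8 + 15/7 = 13.02343.

13.0234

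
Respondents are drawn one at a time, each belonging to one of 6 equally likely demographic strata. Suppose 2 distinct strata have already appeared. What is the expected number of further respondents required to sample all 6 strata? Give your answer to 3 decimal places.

12.500

The wait to go from k to k+1 distinct strata is geometric with mean 6/(6-k).
Sum over k = 2,...,5: E = 6/4 + 6/3 + 6/2 + 6/1 = 12.5000.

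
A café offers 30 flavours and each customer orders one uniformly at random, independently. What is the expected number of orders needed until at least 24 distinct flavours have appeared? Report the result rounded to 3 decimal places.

46.350

With k distinct flavours already seen, the next new one arrives after an expected 30/(30-k) orders.
Sum over k = 0,...,23: E = 30/30 + 30/29 + 30/28 + ... + 30/8 + 30/7 = 46.3496.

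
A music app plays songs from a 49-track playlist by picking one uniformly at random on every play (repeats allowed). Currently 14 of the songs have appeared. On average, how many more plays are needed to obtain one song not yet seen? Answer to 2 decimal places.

Each play yields a new song with probability (49-14)/49 = 35/49, so the wait is geometric with mean 49/35.
E = 49/35 = 1.400.

1.40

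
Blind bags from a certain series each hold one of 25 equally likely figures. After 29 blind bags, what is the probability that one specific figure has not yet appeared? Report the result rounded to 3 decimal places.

0.306

Each blind bag misses the fixed figure with probability (25-1)/25 = 24/25, independently.
P(still missing after 29) = (24/25)^29 = 0.3061.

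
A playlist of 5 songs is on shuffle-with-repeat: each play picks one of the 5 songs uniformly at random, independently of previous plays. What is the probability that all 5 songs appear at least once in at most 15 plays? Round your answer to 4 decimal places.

By inclusion–exclusion over which songs are missing,
P(all seen) = Σ_{j=0}^{5} (-1)^j C(5,j)((5-j)/5)^15
= 1.00000 - 0.17592 + 0.00470 - 0.00001 + 0.00000 - 0.00000
= 0.82877.

0.8288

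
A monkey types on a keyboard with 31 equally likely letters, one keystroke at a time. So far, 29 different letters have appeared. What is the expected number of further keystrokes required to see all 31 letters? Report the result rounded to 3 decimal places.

46.500

The wait to go from k to k+1 distinct letters is geometric with mean 31/(31-k).
Sum over k = 29,...,30: E = 31/2 + 31/1 = 46.5000.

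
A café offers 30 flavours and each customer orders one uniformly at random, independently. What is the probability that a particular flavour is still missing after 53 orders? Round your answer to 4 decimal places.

0.1658

On each order the fixed flavour fails to appear with probability 29/30.
P(still missing after 53) = (29/30)^53 = 0.16583.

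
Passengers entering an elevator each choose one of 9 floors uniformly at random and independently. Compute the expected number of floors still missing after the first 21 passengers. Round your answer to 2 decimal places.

For each floor, P(unseen after 21) = (8/9)^21 = 0.084.
By linearity of expectation, E[unseen] = 9·(8/9)^21 = 0.759.

0.76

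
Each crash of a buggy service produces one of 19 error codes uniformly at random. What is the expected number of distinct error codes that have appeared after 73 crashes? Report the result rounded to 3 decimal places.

For each error code, P(seen in 73 crashes) = 1 - (18/19)^73 = 0.9807.
By linearity of expectation, E[distinct seen] = 19·(1 - (18/19)^73) = 18.6330.

18.633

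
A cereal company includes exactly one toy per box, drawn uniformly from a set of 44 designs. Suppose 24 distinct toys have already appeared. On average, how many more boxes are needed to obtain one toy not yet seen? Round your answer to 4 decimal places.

2.2000

Each box yields a new toy with probability (44-24)/44 = 20/44, so the wait is geometric with mean 44/20.
E = 44/20 = 2.20000.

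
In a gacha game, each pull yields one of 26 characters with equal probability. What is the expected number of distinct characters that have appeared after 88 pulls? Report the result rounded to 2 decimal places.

For each character, P(seen in 88 pulls) = 1 - (25/26)^88 = 0.968.
By linearity of expectation, E[distinct seen] = 26·(1 - (25/26)^88) = 25.176.

25.18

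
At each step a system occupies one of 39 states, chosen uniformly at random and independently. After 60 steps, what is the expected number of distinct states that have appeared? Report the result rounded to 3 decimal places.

For each state, P(seen in 60 steps) = 1 - (38/39)^60 = 0.7896.
By linearity of expectation, E[distinct seen] = 39·(1 - (38/39)^60) = 30.7926.

30.793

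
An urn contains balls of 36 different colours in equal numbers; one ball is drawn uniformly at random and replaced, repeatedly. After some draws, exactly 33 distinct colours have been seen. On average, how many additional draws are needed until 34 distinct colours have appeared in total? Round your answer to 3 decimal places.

With k distinct colours already seen, the next new one takes an expected 36/(36-k) draws.
Only the k = 33 term is needed: E = 36/3 = 12.0000.

12.000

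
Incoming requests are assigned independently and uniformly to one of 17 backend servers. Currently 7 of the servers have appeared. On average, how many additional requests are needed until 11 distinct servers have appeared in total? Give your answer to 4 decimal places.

8.1425

The wait to go from k to k+1 distinct servers is geometric with mean 17/(17-k).
Sum over k = 7,...,10: E = 17/10 + 17/9 + 17/8 + 17/7 = 8.14246.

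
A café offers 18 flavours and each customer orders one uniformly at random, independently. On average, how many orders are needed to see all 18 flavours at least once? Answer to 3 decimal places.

The wait to go from k to k+1 distinct flavours is geometric with mean 18/(18-k).
E[T] = 18/18 + 18/17 + 18/16 + ... + 18/2 + 18/1 = 18·H_{18}.
H_{18} = 3.4951, so E[T] = 62.9119.

62.912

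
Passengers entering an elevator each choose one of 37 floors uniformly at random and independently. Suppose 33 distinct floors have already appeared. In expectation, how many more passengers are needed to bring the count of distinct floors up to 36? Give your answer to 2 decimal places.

With k distinct floors already seen, the next new one takes an expected 37/(37-k) passengers.
Sum over k = 33,...,35: E = 37/4 + 37/3 + 37/2 = 40.083.

40.08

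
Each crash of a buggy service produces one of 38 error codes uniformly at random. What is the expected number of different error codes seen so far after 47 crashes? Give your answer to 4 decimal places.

27.1499

For each error code, P(seen in 47 crashes) = 1 - (37/38)^47 = 0.71447.
By linearity of expectation, E[distinct seen] = 38·(1 - (37/38)^47) = 27.14985.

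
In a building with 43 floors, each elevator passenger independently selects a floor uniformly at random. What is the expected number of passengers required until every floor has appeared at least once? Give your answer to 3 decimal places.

187.050

Split into phases: going from k distinct to k+1 distinct takes on average 43/(43-k) passengers.
E[T] = 43/43 + 43/42 + 43/41 + ... + 43/2 + 43/1 = 43·H_{43}.
H_{43} = 4.3500, so E[T] = 187.0499.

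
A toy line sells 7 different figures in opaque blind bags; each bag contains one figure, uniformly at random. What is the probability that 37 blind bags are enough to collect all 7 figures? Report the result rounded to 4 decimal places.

By inclusion–exclusion over which figures are missing,
P(all seen) = Σ_{j=0}^{7} (-1)^j C(7,j)((7-j)/7)^37
= 1.00000 - 0.02334 + 0.00008 - 0.00000 + 0.00000 - 0.00000 + 0.00000 - 0.00000
= 0.97674.

0.9767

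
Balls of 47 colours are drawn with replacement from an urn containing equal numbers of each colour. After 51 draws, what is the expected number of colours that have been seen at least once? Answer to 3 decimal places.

31.305

For each colour, P(seen in 51 draws) = 1 - (46/47)^51 = 0.6661.
By linearity of expectation, E[distinct seen] = 47·(1 - (46/47)^51) = 31.3052.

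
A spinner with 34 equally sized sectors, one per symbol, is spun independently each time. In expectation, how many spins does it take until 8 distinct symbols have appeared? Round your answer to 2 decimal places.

8.97

With k distinct symbols already seen, the next new one arrives after an expected 34/(34-k) spins.
Sum over k = 0,...,7: E = 34/34 + 34/33 + 34/32 + ... + 34/28 + 34/27 = 8.969.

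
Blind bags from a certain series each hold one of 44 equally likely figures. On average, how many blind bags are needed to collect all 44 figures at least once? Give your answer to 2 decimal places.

The wait to go from k to k+1 distinct figures is geometric with mean 44/(44-k).
E[T] = 44/44 + 44/43 + 44/42 + ... + 44/2 + 44/1 = 44·H_{44}.
H_{44} = 4.373, so E[T] = 192.400.

192.40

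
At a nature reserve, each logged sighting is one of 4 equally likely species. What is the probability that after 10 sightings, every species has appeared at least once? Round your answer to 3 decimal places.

0.781

By inclusion–exclusion over which species are missing,
P(all seen) = Σ_{j=0}^{4} (-1)^j C(4,j)((4-j)/4)^10
= 1.0000 - 0.2253 + 0.0059 - 0.0000 + 0.0000
= 0.7806.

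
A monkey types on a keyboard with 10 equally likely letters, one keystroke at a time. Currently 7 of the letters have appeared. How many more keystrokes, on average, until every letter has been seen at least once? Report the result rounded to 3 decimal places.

18.333

The wait to go from k to k+1 distinct letters is geometric with mean 10/(10-k).
Sum over k = 7,...,9: E = 10/3 + 10/2 + 10/1 = 18.3333.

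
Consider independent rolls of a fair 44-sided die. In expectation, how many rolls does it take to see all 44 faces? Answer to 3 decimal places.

The wait to go from k to k+1 distinct faces is geometric with mean 44/(44-k).
E[T] = 44/44 + 44/43 + 44/42 + ... + 44/2 + 44/1 = 44·H_{44}.
H_{44} = 4.3727, so E[T] = 192.3999.

192.400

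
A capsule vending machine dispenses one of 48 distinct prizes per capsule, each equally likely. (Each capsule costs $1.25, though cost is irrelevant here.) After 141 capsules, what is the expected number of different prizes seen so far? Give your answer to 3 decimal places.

45.534

For each prize, P(seen in 141 capsules) = 1 - (47/48)^141 = 0.9486.
By linearity of expectation, E[distinct seen] = 48·(1 - (47/48)^141) = 45.5338.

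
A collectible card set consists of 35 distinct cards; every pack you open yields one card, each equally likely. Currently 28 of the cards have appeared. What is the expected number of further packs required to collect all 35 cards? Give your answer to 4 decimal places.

90.7500

With k distinct cards already seen, the next new one takes an expected 35/(35-k) packs.
Sum over k = 28,...,34: E = 35/7 + 35/6 + 35/5 + ... + 35/2 + 35/1 = 90.75000.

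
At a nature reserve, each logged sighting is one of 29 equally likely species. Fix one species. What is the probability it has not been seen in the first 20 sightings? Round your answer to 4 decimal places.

0.4957

On each sighting the fixed species fails to appear with probability 28/29.
P(still missing after 20) = (28/29)^20 = 0.49568.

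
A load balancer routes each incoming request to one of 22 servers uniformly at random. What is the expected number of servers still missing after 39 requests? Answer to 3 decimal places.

3.585

For each server, P(unseen after 39) = (21/22)^39 = 0.1630.
By linearity of expectation, E[unseen] = 22·(21/22)^39 = 3.5850.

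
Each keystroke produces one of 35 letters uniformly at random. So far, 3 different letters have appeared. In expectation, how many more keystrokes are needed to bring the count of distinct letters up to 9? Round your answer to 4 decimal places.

The wait to go from k to k+1 distinct letters is geometric with mean 35/(35-k).
Sum over k = 3,...,8: E = 35/32 + 35/31 + 35/30 + 35/29 + 35/28 + 35/27 = 7.14264.

7.1426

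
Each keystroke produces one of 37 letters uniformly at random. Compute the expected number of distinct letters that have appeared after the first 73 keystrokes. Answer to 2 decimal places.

For each letter, P(seen in 73 keystrokes) = 1 - (36/37)^73 = 0.865.
By linearity of expectation, E[distinct seen] = 37·(1 - (36/37)^73) = 31.993.

31.99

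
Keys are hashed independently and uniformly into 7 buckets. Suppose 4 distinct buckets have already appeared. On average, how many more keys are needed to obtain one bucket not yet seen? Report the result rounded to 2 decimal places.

2.33

Each key yields a new bucket with probability (7-4)/7 = 3/7, so the wait is geometric with mean 7/3.
E = 7/3 = 2.333.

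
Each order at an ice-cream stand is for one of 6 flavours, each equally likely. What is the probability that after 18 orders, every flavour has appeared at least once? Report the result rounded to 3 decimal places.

By inclusion–exclusion over which flavours are missing,
P(all seen) = Σ_{j=0}^{6} (-1)^j C(6,j)((6-j)/6)^18
= 1.0000 - 0.2254 + 0.0101 - 0.0001 + 0.0000 - 0.0000 + 0.0000
= 0.7847.

0.785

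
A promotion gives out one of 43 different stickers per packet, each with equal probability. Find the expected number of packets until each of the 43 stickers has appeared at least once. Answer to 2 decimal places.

The wait to go from k to k+1 distinct stickers is geometric with mean 43/(43-k).
E[T] = 43/43 + 43/42 + 43/41 + ... + 43/2 + 43/1 = 43·H_{43}.
H_{43} = 4.350, so E[T] = 187.050.

187.05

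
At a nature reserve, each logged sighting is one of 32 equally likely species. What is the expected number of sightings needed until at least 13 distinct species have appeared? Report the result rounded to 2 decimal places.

Going from k to k+1 distinct takes a geometric number of sightings with mean 32/(32-k).
Sum over k = 0,...,12: E = 32/32 + 32/31 + 32/30 + ... + 32/21 + 32/20 = 16.344.

16.34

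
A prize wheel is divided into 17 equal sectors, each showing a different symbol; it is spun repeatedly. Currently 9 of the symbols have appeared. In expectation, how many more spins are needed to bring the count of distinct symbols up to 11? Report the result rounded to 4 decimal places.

4.5536

From k distinct to k+1 distinct takes on average 17/(17-k) spins.
Sum over k = 9,...,10: E = 17/8 + 17/7 = 4.55357.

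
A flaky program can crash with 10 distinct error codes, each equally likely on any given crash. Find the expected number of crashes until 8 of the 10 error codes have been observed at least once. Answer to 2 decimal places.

14.29

With k distinct error codes already seen, the next new one arrives after an expected 10/(10-k) crashes.
Sum over k = 0,...,7: E = 10/10 + 10/9 + 10/8 + ... + 10/4 + 10/3 = 14.290.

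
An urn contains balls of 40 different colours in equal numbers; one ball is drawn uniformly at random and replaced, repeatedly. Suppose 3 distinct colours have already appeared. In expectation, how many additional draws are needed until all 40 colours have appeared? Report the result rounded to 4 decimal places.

With k distinct colours already seen, the next new one takes an expected 40/(40-k) draws.
Sum over k = 3,...,39: E = 40/37 + 40/36 + 40/35 + ... + 40/2 + 40/1 = 168.06345.

168.0634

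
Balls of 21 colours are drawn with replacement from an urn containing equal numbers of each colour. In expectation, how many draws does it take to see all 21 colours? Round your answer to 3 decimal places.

76.553

Split into phases: going from k distinct to k+1 distinct takes on average 21/(21-k) draws.
E[T] = 21/21 + 21/20 + 21/19 + ... + 21/2 + 21/1 = 21·H_{21}.
H_{21} = 3.6454, so E[T] = 76.5525.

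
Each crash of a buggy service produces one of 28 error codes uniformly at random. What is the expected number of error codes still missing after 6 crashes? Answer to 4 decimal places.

For each error code, P(unseen after 6) = (27/28)^6 = 0.80396.
By linearity of expectation, E[unseen] = 28·(27/28)^6 = 22.51088.

22.5109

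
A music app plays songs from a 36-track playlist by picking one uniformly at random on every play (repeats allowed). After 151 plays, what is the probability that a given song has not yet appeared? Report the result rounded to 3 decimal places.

0.014

Each play misses the fixed song with probability (36-1)/36 = 35/36, independently.
P(still missing after 151) = (35/36)^151 = 0.0142.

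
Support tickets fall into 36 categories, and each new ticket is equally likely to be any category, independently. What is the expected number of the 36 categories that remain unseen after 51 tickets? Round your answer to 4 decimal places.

For each category, P(unseen after 51) = (35/36)^51 = 0.23771.
By linearity of expectation, E[unseen] = 36·(35/36)^51 = 8.55747.

8.5575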